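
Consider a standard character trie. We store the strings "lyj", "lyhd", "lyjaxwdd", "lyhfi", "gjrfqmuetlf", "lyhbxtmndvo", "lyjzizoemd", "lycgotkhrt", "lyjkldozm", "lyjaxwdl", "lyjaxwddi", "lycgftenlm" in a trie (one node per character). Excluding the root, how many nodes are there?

For each word, the new-node count is its length minus the longest prefix already in the trie:
  "lyj" → 3 new (l, y, j)
  "lyhd" → prefix "ly" already present; 2 new (h, d)
  "lyjaxwdd" → prefix "lyj" already present; 5 new (a, x, w, d, d)
  "lyhfi" → prefix "lyh" already present; 2 new (f, i)
  "gjrfqmuetlf" → 11 new (g, j, r, f, q, m, u, e, t, l, f)
  "lyhbxtmndvo" → prefix "lyh" already present; 8 new (b, x, t, m, n, d, v, o)
  "lyjzizoemd" → prefix "lyj" already present; 7 new (z, i, z, o, e, m, d)
  "lycgotkhrt" → prefix "ly" already present; 8 new (c, g, o, t, k, h, r, t)
  "lyjkldozm" → prefix "lyj" already present; 6 new (k, l, d, o, z, m)
  "lyjaxwdl" → prefix "lyjaxwd" already present; 1 new (l)
  "lyjaxwddi" → prefix "lyjaxwdd" already present; 1 new (i)
  "lycgftenlm" → prefix "lycg" already present; 6 new (f, t, e, n, l, m)
Total nodes = 3 + 2 + 5 + 2 + 11 + 8 + 7 + 8 + 6 + 1 + 1 + 6 = 60

60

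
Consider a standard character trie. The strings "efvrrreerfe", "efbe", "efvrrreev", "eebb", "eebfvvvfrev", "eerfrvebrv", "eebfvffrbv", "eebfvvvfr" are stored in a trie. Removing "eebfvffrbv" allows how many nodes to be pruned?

A node on "eebfvffrbv"'s path can go only if nothing else ends at it or branches off below it.
The suffix "ffrbv" (5 nodes) is used only by "eebfvffrbv"; the node for "eebfv" still has the child "v", so pruning stops there.
Nodes removed: 5

5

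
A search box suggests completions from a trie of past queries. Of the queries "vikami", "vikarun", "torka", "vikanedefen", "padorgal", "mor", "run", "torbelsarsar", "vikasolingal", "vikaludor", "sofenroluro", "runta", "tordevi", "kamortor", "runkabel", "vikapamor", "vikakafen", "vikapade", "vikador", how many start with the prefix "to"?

3

Traverse to the node for "to", then collect every word in that subtree.
Words under "to": torbelsarsar, tordevi, torka
Count: 3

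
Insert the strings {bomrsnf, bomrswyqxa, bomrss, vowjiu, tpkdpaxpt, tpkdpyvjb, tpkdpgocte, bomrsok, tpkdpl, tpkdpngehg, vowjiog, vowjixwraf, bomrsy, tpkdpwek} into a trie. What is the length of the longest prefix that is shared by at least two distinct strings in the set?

The deepest shared node is where two words last agree before diverging.
e.g. "bomrsnf" and "bomrsok" share the prefix "bomrs" of length 5; no pair shares a longer one.
Longest shared-prefix length: 5

5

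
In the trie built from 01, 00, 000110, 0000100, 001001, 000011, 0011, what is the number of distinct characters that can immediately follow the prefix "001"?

Follow the path "001" to its node, then look at its outgoing edges.
Distinct next characters after "001": 0, 1.
That node has 2 child edges.

2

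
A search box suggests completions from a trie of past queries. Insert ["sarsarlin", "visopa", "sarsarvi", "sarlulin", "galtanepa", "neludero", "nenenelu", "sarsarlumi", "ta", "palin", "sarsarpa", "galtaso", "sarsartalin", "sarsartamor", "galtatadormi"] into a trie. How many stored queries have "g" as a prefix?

Walk to "g"; the words in its subtree are exactly those with that prefix.
Words under "g": galtanepa, galtaso, galtatadormi
Count: 3

3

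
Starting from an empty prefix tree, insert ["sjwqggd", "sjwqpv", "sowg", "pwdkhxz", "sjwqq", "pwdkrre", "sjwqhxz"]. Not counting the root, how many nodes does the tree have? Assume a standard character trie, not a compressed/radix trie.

Insert word by word; a character creates a node only if that edge doesn't already exist:
  "sjwqggd" → 7 new (s, j, w, q, g, g, d)
  "sjwqpv" → prefix "sjwq" already present; 2 new (p, v)
  "sowg" → prefix "s" already present; 3 new (o, w, g)
  "pwdkhxz" → 7 new (p, w, d, k, h, x, z)
  "sjwqq" → prefix "sjwq" already present; 1 new (q)
  "pwdkrre" → prefix "pwdk" already present; 3 new (r, r, e)
  "sjwqhxz" → prefix "sjwq" already present; 3 new (h, x, z)
Total nodes = 7 + 2 + 3 + 7 + 1 + 3 + 3 = 26

26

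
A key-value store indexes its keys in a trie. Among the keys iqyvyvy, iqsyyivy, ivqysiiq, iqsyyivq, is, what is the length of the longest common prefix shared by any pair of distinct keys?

Look for the deepest trie node that still has at least two words in its subtree.
"iqsyyivq" and "iqsyyivy" agree on "iqsyyiv" (7 characters) before diverging; nothing deeper is shared.
Longest shared-prefix length: 7

7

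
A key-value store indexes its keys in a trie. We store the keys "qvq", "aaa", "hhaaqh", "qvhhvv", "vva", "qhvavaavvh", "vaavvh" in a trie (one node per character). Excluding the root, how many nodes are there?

Trace insertions, counting only characters that open a new branch:
  "qvq" → 3 new (q, v, q)
  "aaa" → 3 new (a, a, a)
  "hhaaqh" → 6 new (h, h, a, a, q, h)
  "qvhhvv" → prefix "qv" already present; 4 new (h, h, v, v)
  "vva" → 3 new (v, v, a)
  "qhvavaavvh" → prefix "q" already present; 9 new (h, v, a, v, a, a, v, v, h)
  "vaavvh" → prefix "v" already present; 5 new (a, a, v, v, h)
Total nodes = 3 + 3 + 6 + 4 + 3 + 9 + 5 = 33

33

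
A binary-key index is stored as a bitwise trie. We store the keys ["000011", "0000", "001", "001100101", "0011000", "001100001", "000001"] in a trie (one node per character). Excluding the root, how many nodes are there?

18

Insert word by word; a character creates a node only if that edge doesn't already exist:
  "000011" → 6 new (0, 0, 0, 0, 1, 1)
  "0000" → prefix "0000" already present; 0 new (none)
  "001" → prefix "00" already present; 1 new (1)
  "001100101" → prefix "001" already present; 6 new (1, 0, 0, 1, 0, 1)
  "0011000" → prefix "001100" already present; 1 new (0)
  "001100001" → prefix "0011000" already present; 2 new (0, 1)
  "000001" → prefix "0000" already present; 2 new (0, 1)
Total nodes = 6 + 0 + 1 + 6 + 1 + 2 + 2 = 18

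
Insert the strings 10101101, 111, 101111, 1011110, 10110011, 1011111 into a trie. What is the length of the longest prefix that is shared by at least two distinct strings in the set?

Look for the deepest trie node that still has at least two words in its subtree.
e.g. "101111" and "1011110" share the prefix "101111" of length 6; no pair shares a longer one.
Longest shared-prefix length: 6

6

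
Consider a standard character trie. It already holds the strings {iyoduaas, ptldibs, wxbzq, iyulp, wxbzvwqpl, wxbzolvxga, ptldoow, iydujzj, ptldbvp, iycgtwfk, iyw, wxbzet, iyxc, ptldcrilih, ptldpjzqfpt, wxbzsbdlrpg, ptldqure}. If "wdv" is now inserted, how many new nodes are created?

"w" is already a path in the trie; the remaining "dv" must be added.
Each of the 2 remaining characters creates one node.

2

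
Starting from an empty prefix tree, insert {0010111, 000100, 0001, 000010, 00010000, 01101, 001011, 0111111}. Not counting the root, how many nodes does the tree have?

24

Count nodes per top-level branch (shared prefixes stored once):
  '0'-branch (000010, 0001, 000100, 00010000, 001011, 0010111, 01101, 0111111): 24 nodes
Sum: 24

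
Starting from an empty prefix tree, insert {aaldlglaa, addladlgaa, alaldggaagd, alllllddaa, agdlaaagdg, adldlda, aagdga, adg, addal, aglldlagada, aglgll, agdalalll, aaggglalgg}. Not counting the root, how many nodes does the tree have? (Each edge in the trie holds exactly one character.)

82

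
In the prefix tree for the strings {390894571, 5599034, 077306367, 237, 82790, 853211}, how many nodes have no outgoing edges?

6

Leaves are exactly the stored words that no other stored word extends.
Those words: "077306367", "237", "390894571", "5599034", "82790", "853211"
Leaf count: 6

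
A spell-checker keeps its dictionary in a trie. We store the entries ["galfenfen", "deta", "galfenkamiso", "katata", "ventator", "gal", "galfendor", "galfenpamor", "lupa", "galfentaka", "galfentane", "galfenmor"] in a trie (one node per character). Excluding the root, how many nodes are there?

54

Count nodes per top-level branch (shared prefixes stored once):
  'd'-branch (deta): 4 nodes
  'g'-branch (gal, galfendor, galfenfen, galfenkamiso, galfenmor, galfenpamor, galfentaka, galfentane): 32 nodes
  'k'-branch (katata): 6 nodes
  'l'-branch (lupa): 4 nodes
  'v'-branch (ventator): 8 nodes
Sum: 54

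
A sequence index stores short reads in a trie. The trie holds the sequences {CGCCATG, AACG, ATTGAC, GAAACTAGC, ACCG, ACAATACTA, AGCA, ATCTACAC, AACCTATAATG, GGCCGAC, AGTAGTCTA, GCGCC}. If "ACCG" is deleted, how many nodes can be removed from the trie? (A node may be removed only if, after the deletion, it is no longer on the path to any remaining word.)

2

After clearing the end-marker at "ACCG", prune upward until reaching a node still needed by another word.
The suffix "CG" (2 nodes) is used only by "ACCG"; the node for "AC" still has the child "A", so pruning stops there.
Nodes removed: 2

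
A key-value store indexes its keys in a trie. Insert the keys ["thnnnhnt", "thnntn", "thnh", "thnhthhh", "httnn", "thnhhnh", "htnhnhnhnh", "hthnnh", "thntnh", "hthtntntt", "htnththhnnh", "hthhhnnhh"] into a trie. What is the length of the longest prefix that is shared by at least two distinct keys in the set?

4

Equivalently: take the maximum, over all pairs, of their longest common prefix length.
"thnh" and "thnhhnh" agree on "thnh" (4 characters) before diverging; nothing deeper is shared.
Longest shared-prefix length: 4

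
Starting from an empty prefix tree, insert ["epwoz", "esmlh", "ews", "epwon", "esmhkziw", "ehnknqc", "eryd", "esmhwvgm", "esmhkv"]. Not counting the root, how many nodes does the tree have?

31

Trie structure (* marks end of a word):
(root)
└─ e
   ├─ h
   │  └─ n
   │     └─ k
   │        └─ n
   │           └─ q
   │              └─ c *
   ├─ p
   │  └─ w
   │     └─ o
   │        ├─ n *
   │        └─ z *
   ├─ r
   │  └─ y
   │     └─ d *
   ├─ s
   │  └─ m
   │     ├─ h
   │     │  ├─ k
   │     │  │  ├─ v *
   │     │  │  └─ z
   │     │  │     └─ i
   │     │  │        └─ w *
   │     │  └─ w
   │     │     └─ v
   │     │        └─ g
   │     │           └─ m *
   │     └─ l
   │        └─ h *
   └─ w
      └─ s *
Counting every labelled node above: 31.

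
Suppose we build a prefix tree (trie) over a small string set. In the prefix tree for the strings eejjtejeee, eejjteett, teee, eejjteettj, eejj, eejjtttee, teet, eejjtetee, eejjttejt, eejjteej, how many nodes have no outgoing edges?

8

Leaves are exactly the stored words that no other stored word extends.
Those words: "eejjteej", "eejjteettj", "eejjtejeee", "eejjtetee", "eejjttejt", "eejjtttee", "teee", "teet"
Leaf count: 8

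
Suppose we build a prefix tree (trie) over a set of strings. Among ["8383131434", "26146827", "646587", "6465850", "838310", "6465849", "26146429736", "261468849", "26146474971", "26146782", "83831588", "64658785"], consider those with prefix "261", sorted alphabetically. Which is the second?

26146474971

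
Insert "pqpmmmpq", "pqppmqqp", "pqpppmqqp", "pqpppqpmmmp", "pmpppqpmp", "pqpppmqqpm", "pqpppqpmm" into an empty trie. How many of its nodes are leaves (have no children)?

A leaf is a node with no children — equivalently, the end of a word that is not a proper prefix of any other stored word.
Those words: "pmpppqpmp", "pqpmmmpq", "pqppmqqp", "pqpppmqqpm", "pqpppqpmmmp"
Leaf count: 5

5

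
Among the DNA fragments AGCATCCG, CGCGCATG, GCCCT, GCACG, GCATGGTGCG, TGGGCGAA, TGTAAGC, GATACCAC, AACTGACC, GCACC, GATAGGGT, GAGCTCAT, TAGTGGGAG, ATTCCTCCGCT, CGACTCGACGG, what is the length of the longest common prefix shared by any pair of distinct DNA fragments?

Equivalently: take the maximum, over all pairs, of their longest common prefix length.
"GATACCAC" and "GATAGGGT" agree on "GATA" (4 characters) before diverging; nothing deeper is shared.
Longest shared-prefix length: 4

4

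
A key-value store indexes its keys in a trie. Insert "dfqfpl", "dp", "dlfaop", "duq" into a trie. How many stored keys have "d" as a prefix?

4

Walk to "d"; the words in its subtree are exactly those with that prefix.
Words under "d": dfqfpl, dlfaop, dp, duq
Count: 4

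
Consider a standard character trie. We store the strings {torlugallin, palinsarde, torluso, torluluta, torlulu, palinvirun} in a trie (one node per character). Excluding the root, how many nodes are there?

Trace insertions, counting only characters that open a new branch:
  "torlugallin" → 11 new (t, o, r, l, u, g, a, l, l, i, n)
  "palinsarde" → 10 new (p, a, l, i, n, s, a, r, d, e)
  "torluso" → prefix "torlu" already present; 2 new (s, o)
  "torluluta" → prefix "torlu" already present; 4 new (l, u, t, a)
  "torlulu" → prefix "torlulu" already present; 0 new (none)
  "palinvirun" → prefix "palin" already present; 5 new (v, i, r, u, n)
Total nodes = 11 + 10 + 2 + 4 + 0 + 5 = 32

32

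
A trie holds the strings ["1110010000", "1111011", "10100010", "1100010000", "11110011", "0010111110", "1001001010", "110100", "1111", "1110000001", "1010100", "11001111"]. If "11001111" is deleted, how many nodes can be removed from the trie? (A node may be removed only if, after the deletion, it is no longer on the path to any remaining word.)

4

After clearing the end-marker at "11001111", prune upward until reaching a node still needed by another word.
The suffix "1111" (4 nodes) is used only by "11001111"; the node for "1100" still has the child "0", so pruning stops there.
Nodes removed: 4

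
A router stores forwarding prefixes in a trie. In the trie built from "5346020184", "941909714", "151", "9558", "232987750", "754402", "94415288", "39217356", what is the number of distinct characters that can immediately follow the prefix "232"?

Walk "232" from the root, arriving at one node.
Characters that immediately follow "232" among the stored strings: {9}.
That node has 1 child edge.

1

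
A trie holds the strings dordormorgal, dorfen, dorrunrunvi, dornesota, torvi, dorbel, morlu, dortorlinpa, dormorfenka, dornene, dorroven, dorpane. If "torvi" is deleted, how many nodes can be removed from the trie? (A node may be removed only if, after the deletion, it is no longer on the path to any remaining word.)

Walk "torvi" from the leaf back toward the root, removing each node that no remaining word uses.
No other word shares any prefix with "torvi", so all 5 of its nodes go.
Nodes removed: 5

5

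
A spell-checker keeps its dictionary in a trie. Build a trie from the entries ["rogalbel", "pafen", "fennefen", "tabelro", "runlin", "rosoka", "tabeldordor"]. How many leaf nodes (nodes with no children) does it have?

7

A leaf is a node with no children — equivalently, the end of a word that is not a proper prefix of any other stored word.
Those words: "fennefen", "pafen", "rogalbel", "rosoka", "runlin", "tabeldordor", "tabelro"
Leaf count: 7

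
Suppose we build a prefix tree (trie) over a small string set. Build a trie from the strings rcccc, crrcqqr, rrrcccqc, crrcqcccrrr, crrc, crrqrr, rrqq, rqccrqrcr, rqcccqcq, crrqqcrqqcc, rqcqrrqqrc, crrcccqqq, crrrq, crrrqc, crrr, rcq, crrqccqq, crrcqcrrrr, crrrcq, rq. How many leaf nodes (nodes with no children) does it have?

Leaves are exactly the stored words that no other stored word extends.
Those words: "crrcccqqq", "crrcqcccrrr", "crrcqcrrrr", "crrcqqr", "crrqccqq", "crrqqcrqqcc", "crrqrr", "crrrcq", "crrrqc", "rcccc", "rcq", "rqcccqcq", "rqccrqrcr", "rqcqrrqqrc", "rrqq", "rrrcccqc"
Leaf count: 16

16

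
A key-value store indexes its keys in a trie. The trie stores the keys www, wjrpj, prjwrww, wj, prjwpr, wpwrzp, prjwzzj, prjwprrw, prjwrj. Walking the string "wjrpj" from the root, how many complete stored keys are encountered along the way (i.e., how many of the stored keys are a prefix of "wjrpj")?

Traverse "wjrpj" character by character; count nodes along the way that are marked as word ends.
Prefixes of the query that are stored words: "wj", "wjrpj"
Count: 2

2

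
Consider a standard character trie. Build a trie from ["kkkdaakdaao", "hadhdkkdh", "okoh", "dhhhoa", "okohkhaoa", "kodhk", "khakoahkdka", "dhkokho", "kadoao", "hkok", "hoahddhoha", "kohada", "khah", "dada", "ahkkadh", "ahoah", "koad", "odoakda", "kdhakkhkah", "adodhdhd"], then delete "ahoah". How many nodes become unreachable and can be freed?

3

A node on "ahoah"'s path can go only if nothing else ends at it or branches off below it.
The suffix "oah" (3 nodes) is used only by "ahoah"; the node for "ah" still has the child "k", so pruning stops there.
Nodes removed: 3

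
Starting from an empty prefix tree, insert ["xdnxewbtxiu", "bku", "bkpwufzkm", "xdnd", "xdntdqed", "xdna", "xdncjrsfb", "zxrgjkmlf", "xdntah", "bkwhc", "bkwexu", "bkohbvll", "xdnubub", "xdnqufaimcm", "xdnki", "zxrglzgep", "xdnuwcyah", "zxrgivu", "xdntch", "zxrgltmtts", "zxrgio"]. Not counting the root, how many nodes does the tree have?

92

Trace insertions, counting only characters that open a new branch:
  "xdnxewbtxiu" → 11 new (x, d, n, x, e, w, b, t, x, i, u)
  "bku" → 3 new (b, k, u)
  "bkpwufzkm" → prefix "bk" already present; 7 new (p, w, u, f, z, k, m)
  "xdnd" → prefix "xdn" already present; 1 new (d)
  "xdntdqed" → prefix "xdn" already present; 5 new (t, d, q, e, d)
  "xdna" → prefix "xdn" already present; 1 new (a)
  "xdncjrsfb" → prefix "xdn" already present; 6 new (c, j, r, s, f, b)
  "zxrgjkmlf" → 9 new (z, x, r, g, j, k, m, l, f)
  "xdntah" → prefix "xdnt" already present; 2 new (a, h)
  "bkwhc" → prefix "bk" already present; 3 new (w, h, c)
  "bkwexu" → prefix "bkw" already present; 3 new (e, x, u)
  "bkohbvll" → prefix "bk" already present; 6 new (o, h, b, v, l, l)
  "xdnubub" → prefix "xdn" already present; 4 new (u, b, u, b)
  "xdnqufaimcm" → prefix "xdn" already present; 8 new (q, u, f, a, i, m, c, m)
  "xdnki" → prefix "xdn" already present; 2 new (k, i)
  "zxrglzgep" → prefix "zxrg" already present; 5 new (l, z, g, e, p)
  "xdnuwcyah" → prefix "xdnu" already present; 5 new (w, c, y, a, h)
  "zxrgivu" → prefix "zxrg" already present; 3 new (i, v, u)
  "xdntch" → prefix "xdnt" already present; 2 new (c, h)
  "zxrgltmtts" → prefix "zxrgl" already present; 5 new (t, m, t, t, s)
  "zxrgio" → prefix "zxrgi" already present; 1 new (o)
Total nodes = 11 + 3 + 7 + 1 + 5 + 1 + 6 + 9 + 2 + 3 + 3 + 6 + 4 + 8 + 2 + 5 + 5 + 3 + 2 + 5 + 1 = 92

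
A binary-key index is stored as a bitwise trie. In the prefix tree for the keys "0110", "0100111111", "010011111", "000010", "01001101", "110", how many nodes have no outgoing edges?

Leaves are exactly the stored words that no other stored word extends.
Those words: "000010", "01001101", "0100111111", "0110", "110"
Leaf count: 5

5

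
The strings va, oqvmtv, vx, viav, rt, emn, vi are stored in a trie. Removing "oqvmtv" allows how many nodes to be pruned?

Walk "oqvmtv" from the leaf back toward the root, removing each node that no remaining word uses.
No other word shares any prefix with "oqvmtv", so all 6 of its nodes go.
Nodes removed: 6

6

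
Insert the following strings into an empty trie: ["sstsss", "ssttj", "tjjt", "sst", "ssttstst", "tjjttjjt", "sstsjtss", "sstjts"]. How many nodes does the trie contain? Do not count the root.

27

Trie structure (* marks end of a word):
(root)
├─ s
│  └─ s
│     └─ t *
│        ├─ j
│        │  └─ t
│        │     └─ s *
│        ├─ s
│        │  ├─ j
│        │  │  └─ t
│        │  │     └─ s
│        │  │        └─ s *
│        │  └─ s
│        │     └─ s *
│        └─ t
│           ├─ j *
│           └─ s
│              └─ t
│                 └─ s
│                    └─ t *
└─ t
   └─ j
      └─ j
         └─ t *
            └─ t
               └─ j
                  └─ j
                     └─ t *
Counting every labelled node above: 27.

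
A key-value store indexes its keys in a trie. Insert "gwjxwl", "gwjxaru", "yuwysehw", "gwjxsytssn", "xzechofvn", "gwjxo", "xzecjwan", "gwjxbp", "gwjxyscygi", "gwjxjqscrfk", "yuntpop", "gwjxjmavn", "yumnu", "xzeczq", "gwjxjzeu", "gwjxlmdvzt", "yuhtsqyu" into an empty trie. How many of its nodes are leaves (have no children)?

17

Leaves are exactly the stored words that no other stored word extends.
Those words: "gwjxaru", "gwjxbp", "gwjxjmavn", "gwjxjqscrfk", "gwjxjzeu", "gwjxlmdvzt", "gwjxo", "gwjxsytssn", "gwjxwl", "gwjxyscygi", "xzechofvn", "xzecjwan", "xzeczq", "yuhtsqyu", "yumnu", "yuntpop", "yuwysehw"
Leaf count: 17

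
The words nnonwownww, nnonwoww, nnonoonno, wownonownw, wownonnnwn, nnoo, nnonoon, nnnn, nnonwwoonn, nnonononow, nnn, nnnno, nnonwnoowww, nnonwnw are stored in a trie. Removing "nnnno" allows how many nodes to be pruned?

1

Walk "nnnno" from the leaf back toward the root, removing each node that no remaining word uses.
The suffix "o" (1 node) is used only by "nnnno"; "nnnn" is itself a stored word, so pruning stops there.
Nodes removed: 1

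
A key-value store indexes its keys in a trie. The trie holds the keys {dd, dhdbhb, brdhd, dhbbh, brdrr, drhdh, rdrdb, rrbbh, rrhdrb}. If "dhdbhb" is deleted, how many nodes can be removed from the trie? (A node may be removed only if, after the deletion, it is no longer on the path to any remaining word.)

4

After clearing the end-marker at "dhdbhb", prune upward until reaching a node still needed by another word.
The suffix "dbhb" (4 nodes) is used only by "dhdbhb"; the node for "dh" still has the child "b", so pruning stops there.
Nodes removed: 4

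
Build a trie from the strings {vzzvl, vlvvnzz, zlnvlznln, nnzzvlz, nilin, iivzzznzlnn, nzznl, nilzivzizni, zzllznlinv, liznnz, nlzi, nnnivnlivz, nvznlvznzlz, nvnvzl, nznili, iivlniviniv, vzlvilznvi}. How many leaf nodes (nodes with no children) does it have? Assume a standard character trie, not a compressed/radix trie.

17

Leaves are exactly the stored words that no other stored word extends.
Those words: "iivlniviniv", "iivzzznzlnn", "liznnz", "nilin", "nilzivzizni", "nlzi", "nnnivnlivz", "nnzzvlz", "nvnvzl", "nvznlvznzlz", "nznili", "nzznl", "vlvvnzz", "vzlvilznvi", "vzzvl", "zlnvlznln", "zzllznlinv"
Leaf count: 17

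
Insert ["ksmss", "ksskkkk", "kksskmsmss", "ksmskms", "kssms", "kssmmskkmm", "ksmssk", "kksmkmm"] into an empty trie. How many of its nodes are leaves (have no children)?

Leaves are exactly the stored words that no other stored word extends.
Those words: "kksmkmm", "kksskmsmss", "ksmskms", "ksmssk", "ksskkkk", "kssmmskkmm", "kssms"
Leaf count: 7

7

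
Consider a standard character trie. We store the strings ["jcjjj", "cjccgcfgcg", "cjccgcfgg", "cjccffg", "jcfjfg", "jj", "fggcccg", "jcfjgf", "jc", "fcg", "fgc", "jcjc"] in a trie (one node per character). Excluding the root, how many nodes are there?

Trace insertions, counting only characters that open a new branch:
  "jcjjj" → 5 new (j, c, j, j, j)
  "cjccgcfgcg" → 10 new (c, j, c, c, g, c, f, g, c, g)
  "cjccgcfgg" → prefix "cjccgcfg" already present; 1 new (g)
  "cjccffg" → prefix "cjcc" already present; 3 new (f, f, g)
  "jcfjfg" → prefix "jc" already present; 4 new (f, j, f, g)
  "jj" → prefix "j" already present; 1 new (j)
  "fggcccg" → 7 new (f, g, g, c, c, c, g)
  "jcfjgf" → prefix "jcfj" already present; 2 new (g, f)
  "jc" → prefix "jc" already present; 0 new (none)
  "fcg" → prefix "f" already present; 2 new (c, g)
  "fgc" → prefix "fg" already present; 1 new (c)
  "jcjc" → prefix "jcj" already present; 1 new (c)
Total nodes = 5 + 10 + 1 + 3 + 4 + 1 + 7 + 2 + 0 + 2 + 1 + 1 = 37

37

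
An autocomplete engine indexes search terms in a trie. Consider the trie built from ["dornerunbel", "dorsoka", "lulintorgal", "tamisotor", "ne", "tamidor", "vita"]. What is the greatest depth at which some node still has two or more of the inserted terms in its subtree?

4

Look for the deepest trie node that still has at least two words in its subtree.
e.g. "tamidor" and "tamisotor" share the prefix "tami" of length 4; no pair shares a longer one.
Longest shared-prefix length: 4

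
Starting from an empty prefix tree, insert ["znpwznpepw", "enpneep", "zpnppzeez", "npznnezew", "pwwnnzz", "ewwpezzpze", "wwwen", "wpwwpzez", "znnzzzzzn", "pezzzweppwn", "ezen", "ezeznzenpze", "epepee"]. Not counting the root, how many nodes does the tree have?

95

Trace insertions, counting only characters that open a new branch:
  "znpwznpepw" → 10 new (z, n, p, w, z, n, p, e, p, w)
  "enpneep" → 7 new (e, n, p, n, e, e, p)
  "zpnppzeez" → prefix "z" already present; 8 new (p, n, p, p, z, e, e, z)
  "npznnezew" → 9 new (n, p, z, n, n, e, z, e, w)
  "pwwnnzz" → 7 new (p, w, w, n, n, z, z)
  "ewwpezzpze" → prefix "e" already present; 9 new (w, w, p, e, z, z, p, z, e)
  "wwwen" → 5 new (w, w, w, e, n)
  "wpwwpzez" → prefix "w" already present; 7 new (p, w, w, p, z, e, z)
  "znnzzzzzn" → prefix "zn" already present; 7 new (n, z, z, z, z, z, n)
  "pezzzweppwn" → prefix "p" already present; 10 new (e, z, z, z, w, e, p, p, w, n)
  "ezen" → prefix "e" already present; 3 new (z, e, n)
  "ezeznzenpze" → prefix "eze" already present; 8 new (z, n, z, e, n, p, z, e)
  "epepee" → prefix "e" already present; 5 new (p, e, p, e, e)
Total nodes = 10 + 7 + 8 + 9 + 7 + 9 + 5 + 7 + 7 + 10 + 3 + 8 + 5 = 95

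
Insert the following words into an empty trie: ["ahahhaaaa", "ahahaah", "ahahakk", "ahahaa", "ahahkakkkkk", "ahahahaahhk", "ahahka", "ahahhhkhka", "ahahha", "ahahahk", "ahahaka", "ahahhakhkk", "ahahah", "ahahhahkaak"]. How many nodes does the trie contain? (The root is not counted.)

43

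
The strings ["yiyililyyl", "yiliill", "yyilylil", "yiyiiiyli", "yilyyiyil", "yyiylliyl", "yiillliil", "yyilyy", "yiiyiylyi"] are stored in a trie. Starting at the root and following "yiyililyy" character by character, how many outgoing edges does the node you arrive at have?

1

The children of the "yiyililyy" node are the distinct next characters among strings starting with "yiyililyy".
Characters that immediately follow "yiyililyy" among the stored strings: {l}.
That node has 1 child edge.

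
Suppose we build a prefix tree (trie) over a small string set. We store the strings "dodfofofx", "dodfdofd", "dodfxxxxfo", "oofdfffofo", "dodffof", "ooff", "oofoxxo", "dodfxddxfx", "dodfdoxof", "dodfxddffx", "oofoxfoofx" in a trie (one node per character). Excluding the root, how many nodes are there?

Trace insertions, counting only characters that open a new branch:
  "dodfofofx" → 9 new (d, o, d, f, o, f, o, f, x)
  "dodfdofd" → prefix "dodf" already present; 4 new (d, o, f, d)
  "dodfxxxxfo" → prefix "dodf" already present; 6 new (x, x, x, x, f, o)
  "oofdfffofo" → 10 new (o, o, f, d, f, f, f, o, f, o)
  "dodffof" → prefix "dodf" already present; 3 new (f, o, f)
  "ooff" → prefix "oof" already present; 1 new (f)
  "oofoxxo" → prefix "oof" already present; 4 new (o, x, x, o)
  "dodfxddxfx" → prefix "dodfx" already present; 5 new (d, d, x, f, x)
  "dodfdoxof" → prefix "dodfdo" already present; 3 new (x, o, f)
  "dodfxddffx" → prefix "dodfxdd" already present; 3 new (f, f, x)
  "oofoxfoofx" → prefix "oofox" already present; 5 new (f, o, o, f, x)
Total nodes = 9 + 4 + 6 + 10 + 3 + 1 + 4 + 5 + 3 + 3 + 5 = 53

53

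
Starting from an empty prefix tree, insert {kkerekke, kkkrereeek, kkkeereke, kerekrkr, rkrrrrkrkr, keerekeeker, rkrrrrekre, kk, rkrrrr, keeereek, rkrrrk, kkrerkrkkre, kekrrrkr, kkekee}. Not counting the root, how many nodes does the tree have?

76

Count nodes per top-level branch (shared prefixes stored once):
  'k'-branch (keeereek, keerekeeker, kekrrrkr, kerekrkr, kk, kkekee, kkerekke, kkkeereke, kkkrereeek, kkrerkrkkre): 61 nodes
  'r'-branch (rkrrrk, rkrrrr, rkrrrrekre, rkrrrrkrkr): 15 nodes
Sum: 76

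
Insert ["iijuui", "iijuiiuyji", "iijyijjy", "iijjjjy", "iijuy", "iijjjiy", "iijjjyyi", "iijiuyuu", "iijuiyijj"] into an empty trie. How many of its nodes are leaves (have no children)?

Leaves are exactly the stored words that no other stored word extends.
Those words: "iijiuyuu", "iijjjiy", "iijjjjy", "iijjjyyi", "iijuiiuyji", "iijuiyijj", "iijuui", "iijuy", "iijyijjy"
Leaf count: 9

9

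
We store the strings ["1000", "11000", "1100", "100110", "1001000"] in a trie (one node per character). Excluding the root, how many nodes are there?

Count nodes per top-level branch (shared prefixes stored once):
  '1'-branch (1000, 1001000, 100110, 1100, 11000): 14 nodes
Sum: 14

14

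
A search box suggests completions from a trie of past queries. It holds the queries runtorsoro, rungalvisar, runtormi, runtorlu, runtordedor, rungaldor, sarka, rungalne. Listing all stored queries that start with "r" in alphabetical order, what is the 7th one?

Words with prefix "r", in lexicographic order: "rungaldor", "rungalne", "rungalvisar", "runtordedor", "runtorlu", "runtormi", "runtorsoro"
The 7th is runtorsoro.

runtorsoro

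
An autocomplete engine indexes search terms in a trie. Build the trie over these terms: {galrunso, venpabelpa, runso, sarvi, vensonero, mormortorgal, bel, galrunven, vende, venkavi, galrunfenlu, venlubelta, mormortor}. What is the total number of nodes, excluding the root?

70

Insert word by word; a character creates a node only if that edge doesn't already exist:
  "galrunso" → 8 new (g, a, l, r, u, n, s, o)
  "venpabelpa" → 10 new (v, e, n, p, a, b, e, l, p, a)
  "runso" → 5 new (r, u, n, s, o)
  "sarvi" → 5 new (s, a, r, v, i)
  "vensonero" → prefix "ven" already present; 6 new (s, o, n, e, r, o)
  "mormortorgal" → 12 new (m, o, r, m, o, r, t, o, r, g, a, l)
  "bel" → 3 new (b, e, l)
  "galrunven" → prefix "galrun" already present; 3 new (v, e, n)
  "vende" → prefix "ven" already present; 2 new (d, e)
  "venkavi" → prefix "ven" already present; 4 new (k, a, v, i)
  "galrunfenlu" → prefix "galrun" already present; 5 new (f, e, n, l, u)
  "venlubelta" → prefix "ven" already present; 7 new (l, u, b, e, l, t, a)
  "mormortor" → prefix "mormortor" already present; 0 new (none)
Total nodes = 8 + 10 + 5 + 5 + 6 + 12 + 3 + 3 + 2 + 4 + 5 + 7 + 0 = 70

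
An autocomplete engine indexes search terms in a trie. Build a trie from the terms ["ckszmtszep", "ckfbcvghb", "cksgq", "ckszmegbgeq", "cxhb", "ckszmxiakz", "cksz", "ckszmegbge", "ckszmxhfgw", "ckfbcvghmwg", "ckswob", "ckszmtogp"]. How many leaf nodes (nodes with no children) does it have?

10

Leaves are exactly the stored words that no other stored word extends.
Those words: "ckfbcvghb", "ckfbcvghmwg", "cksgq", "ckswob", "ckszmegbgeq", "ckszmtogp", "ckszmtszep", "ckszmxhfgw", "ckszmxiakz", "cxhb"
Leaf count: 10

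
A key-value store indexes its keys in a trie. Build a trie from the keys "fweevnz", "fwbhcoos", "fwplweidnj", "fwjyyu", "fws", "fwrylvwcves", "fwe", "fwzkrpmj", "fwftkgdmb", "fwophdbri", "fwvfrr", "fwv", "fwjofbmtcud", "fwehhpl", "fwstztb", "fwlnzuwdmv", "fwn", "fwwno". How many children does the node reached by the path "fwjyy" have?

1

Follow the path "fwjyy" to its node, then look at its outgoing edges.
Distinct next characters after "fwjyy": u.
That node has 1 child edge.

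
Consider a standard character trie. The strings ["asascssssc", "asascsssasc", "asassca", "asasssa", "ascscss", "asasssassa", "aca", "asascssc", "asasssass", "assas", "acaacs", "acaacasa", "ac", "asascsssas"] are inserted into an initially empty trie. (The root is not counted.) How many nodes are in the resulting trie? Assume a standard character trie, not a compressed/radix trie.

38

Trace insertions, counting only characters that open a new branch:
  "asascssssc" → 10 new (a, s, a, s, c, s, s, s, s, c)
  "asascsssasc" → prefix "asascsss" already present; 3 new (a, s, c)
  "asassca" → prefix "asas" already present; 3 new (s, c, a)
  "asasssa" → prefix "asass" already present; 2 new (s, a)
  "ascscss" → prefix "as" already present; 5 new (c, s, c, s, s)
  "asasssassa" → prefix "asasssa" already present; 3 new (s, s, a)
  "aca" → prefix "a" already present; 2 new (c, a)
  "asascssc" → prefix "asascss" already present; 1 new (c)
  "asasssass" → prefix "asasssass" already present; 0 new (none)
  "assas" → prefix "as" already present; 3 new (s, a, s)
  "acaacs" → prefix "aca" already present; 3 new (a, c, s)
  "acaacasa" → prefix "acaac" already present; 3 new (a, s, a)
  "ac" → prefix "ac" already present; 0 new (none)
  "asascsssas" → prefix "asascsssas" already present; 0 new (none)
Total nodes = 10 + 3 + 3 + 2 + 5 + 3 + 2 + 1 + 0 + 3 + 3 + 3 + 0 + 0 = 38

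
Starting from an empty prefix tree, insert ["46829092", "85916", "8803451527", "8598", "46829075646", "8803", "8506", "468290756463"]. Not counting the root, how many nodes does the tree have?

31

Trie structure (* marks end of a word):
(root)
├─ 4
│  └─ 6
│     └─ 8
│        └─ 2
│           └─ 9
│              └─ 0
│                 ├─ 7
│                 │  └─ 5
│                 │     └─ 6
│                 │        └─ 4
│                 │           └─ 6 *
│                 │              └─ 3 *
│                 └─ 9
│                    └─ 2 *
└─ 8
   ├─ 5
   │  ├─ 0
   │  │  └─ 6 *
   │  └─ 9
   │     ├─ 1
   │     │  └─ 6 *
   │     └─ 8 *
   └─ 8
      └─ 0
         └─ 3 *
            └─ 4
               └─ 5
                  └─ 1
                     └─ 5
                        └─ 2
                           └─ 7 *
Counting every labelled node above: 31.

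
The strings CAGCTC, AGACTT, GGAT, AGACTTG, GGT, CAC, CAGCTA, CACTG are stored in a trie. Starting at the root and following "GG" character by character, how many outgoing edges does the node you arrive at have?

The children of the "GG" node are the distinct next characters among strings starting with "GG".
Distinct next characters after "GG": A, T.
That node has 2 child edges.

2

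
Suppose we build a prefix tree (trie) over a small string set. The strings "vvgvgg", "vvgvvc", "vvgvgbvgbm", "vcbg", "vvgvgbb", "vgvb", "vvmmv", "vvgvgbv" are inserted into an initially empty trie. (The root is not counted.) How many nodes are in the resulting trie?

23

Trie structure (* marks end of a word):
(root)
└─ v
   ├─ c
   │  └─ b
   │     └─ g *
   ├─ g
   │  └─ v
   │     └─ b *
   └─ v
      ├─ g
      │  └─ v
      │     ├─ g
      │     │  ├─ b
      │     │  │  ├─ b *
      │     │  │  └─ v *
      │     │  │     └─ g
      │     │  │        └─ b
      │     │  │           └─ m *
      │     │  └─ g *
      │     └─ v
      │        └─ c *
      └─ m
         └─ m
            └─ v *
Counting every labelled node above: 23.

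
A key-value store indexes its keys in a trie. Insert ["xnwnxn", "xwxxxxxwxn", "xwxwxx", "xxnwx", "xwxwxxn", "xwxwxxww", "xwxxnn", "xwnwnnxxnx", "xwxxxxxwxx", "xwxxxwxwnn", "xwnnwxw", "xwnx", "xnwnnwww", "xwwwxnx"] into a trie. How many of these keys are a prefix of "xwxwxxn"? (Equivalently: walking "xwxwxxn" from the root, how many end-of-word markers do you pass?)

Check each prefix of "xwxwxxn" against the stored set — each match is an end-marker on the path.
Prefixes of the query that are stored words: "xwxwxx", "xwxwxxn"
Count: 2

2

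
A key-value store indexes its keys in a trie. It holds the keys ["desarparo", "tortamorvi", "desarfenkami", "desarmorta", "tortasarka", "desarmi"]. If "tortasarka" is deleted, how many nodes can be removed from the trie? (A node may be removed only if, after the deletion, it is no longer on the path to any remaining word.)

After clearing the end-marker at "tortasarka", prune upward until reaching a node still needed by another word.
The suffix "sarka" (5 nodes) is used only by "tortasarka"; the node for "torta" still has the child "m", so pruning stops there.
Nodes removed: 5

5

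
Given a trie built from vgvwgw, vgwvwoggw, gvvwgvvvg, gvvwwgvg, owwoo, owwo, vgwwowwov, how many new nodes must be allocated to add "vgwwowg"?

The longest prefix of "vgwwowg" already in the trie is "vgwwow" (length 6).
Each of the 1 remaining characters creates one node.

1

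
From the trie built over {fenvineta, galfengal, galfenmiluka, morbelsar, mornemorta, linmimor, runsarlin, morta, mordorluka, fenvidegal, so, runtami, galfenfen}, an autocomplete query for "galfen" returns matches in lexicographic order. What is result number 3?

galfenmiluka

DFS of the "galfen" subtree visits, in order: "galfenfen", "galfengal", "galfenmiluka"
The 3rd is galfenmiluka.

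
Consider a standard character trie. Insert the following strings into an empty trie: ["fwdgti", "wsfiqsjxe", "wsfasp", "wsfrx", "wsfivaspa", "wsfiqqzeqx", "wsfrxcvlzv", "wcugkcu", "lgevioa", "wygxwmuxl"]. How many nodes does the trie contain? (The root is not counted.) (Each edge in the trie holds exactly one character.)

56

For each word, the new-node count is its length minus the longest prefix already in the trie:
  "fwdgti" → 6 new (f, w, d, g, t, i)
  "wsfiqsjxe" → 9 new (w, s, f, i, q, s, j, x, e)
  "wsfasp" → prefix "wsf" already present; 3 new (a, s, p)
  "wsfrx" → prefix "wsf" already present; 2 new (r, x)
  "wsfivaspa" → prefix "wsfi" already present; 5 new (v, a, s, p, a)
  "wsfiqqzeqx" → prefix "wsfiq" already present; 5 new (q, z, e, q, x)
  "wsfrxcvlzv" → prefix "wsfrx" already present; 5 new (c, v, l, z, v)
  "wcugkcu" → prefix "w" already present; 6 new (c, u, g, k, c, u)
  "lgevioa" → 7 new (l, g, e, v, i, o, a)
  "wygxwmuxl" → prefix "w" already present; 8 new (y, g, x, w, m, u, x, l)
Total nodes = 6 + 9 + 3 + 2 + 5 + 5 + 5 + 6 + 7 + 8 = 56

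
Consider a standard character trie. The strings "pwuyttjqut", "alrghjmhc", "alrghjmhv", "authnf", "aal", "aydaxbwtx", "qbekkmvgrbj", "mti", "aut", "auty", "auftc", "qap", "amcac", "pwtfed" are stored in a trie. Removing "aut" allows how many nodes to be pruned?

0

A node on "aut"'s path can go only if nothing else ends at it or branches off below it.
Every node on "aut" is still needed (e.g. by "authnf"), so nothing is freed.
Nodes removed: 0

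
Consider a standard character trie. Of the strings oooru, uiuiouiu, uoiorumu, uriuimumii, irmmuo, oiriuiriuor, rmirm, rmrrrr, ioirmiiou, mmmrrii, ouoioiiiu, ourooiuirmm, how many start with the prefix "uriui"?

Filter for entries beginning with "uriui":
Matches: "uriuimumii"
Count: 1

1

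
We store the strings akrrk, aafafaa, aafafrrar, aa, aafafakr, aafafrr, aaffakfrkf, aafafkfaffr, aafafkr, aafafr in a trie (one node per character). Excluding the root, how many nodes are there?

31

Count nodes per top-level branch (shared prefixes stored once):
  'a'-branch (aa, aafafaa, aafafakr, aafafkfaffr, aafafkr, aafafr, aafafrr, aafafrrar, aaffakfrkf, akrrk): 31 nodes
Sum: 31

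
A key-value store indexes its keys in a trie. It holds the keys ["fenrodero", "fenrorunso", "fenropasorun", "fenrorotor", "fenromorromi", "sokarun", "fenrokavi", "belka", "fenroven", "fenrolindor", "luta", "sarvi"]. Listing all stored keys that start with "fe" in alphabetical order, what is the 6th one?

fenrorotor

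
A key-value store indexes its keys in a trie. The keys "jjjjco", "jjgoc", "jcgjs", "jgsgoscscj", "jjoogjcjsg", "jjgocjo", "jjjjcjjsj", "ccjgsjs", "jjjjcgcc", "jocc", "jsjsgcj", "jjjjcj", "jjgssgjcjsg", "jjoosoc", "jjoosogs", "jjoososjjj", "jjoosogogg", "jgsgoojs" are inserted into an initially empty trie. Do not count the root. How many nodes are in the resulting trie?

Count nodes per top-level branch (shared prefixes stored once):
  'c'-branch (ccjgsjs): 7 nodes
  'j'-branch (jcgjs, jgsgoojs, jgsgoscscj, jjgoc, jjgocjo, jjgssgjcjsg, jjjjcgcc, jjjjcj, jjjjcjjsj, jjjjco, jjoogjcjsg, jjoosoc, jjoosogogg, jjoosogs, jjoososjjj, jocc, jsjsgcj): 71 nodes
Sum: 78

78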